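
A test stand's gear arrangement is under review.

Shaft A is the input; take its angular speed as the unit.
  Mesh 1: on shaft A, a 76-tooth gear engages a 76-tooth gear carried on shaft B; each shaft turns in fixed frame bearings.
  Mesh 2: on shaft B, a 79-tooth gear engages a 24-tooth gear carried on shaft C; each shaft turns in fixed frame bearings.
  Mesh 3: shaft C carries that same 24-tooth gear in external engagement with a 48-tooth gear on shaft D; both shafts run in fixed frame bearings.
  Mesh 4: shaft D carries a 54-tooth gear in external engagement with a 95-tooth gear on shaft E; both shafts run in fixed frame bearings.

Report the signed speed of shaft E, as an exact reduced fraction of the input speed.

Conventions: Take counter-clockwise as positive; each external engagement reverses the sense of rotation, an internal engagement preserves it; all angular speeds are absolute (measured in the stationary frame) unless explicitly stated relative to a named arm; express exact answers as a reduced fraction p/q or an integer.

711/760

4-mesh fixed-axis compound train (all bearings frame-fixed)
mesh 1 [76T→76T]: |ω|/ω_in = 1×76/76 = 1, sense flips to −
mesh 2 [79T→24T]: |ω|/ω_in = 1×79/24 = 79/24, sense flips to +
mesh 3 [24T→48T]: |ω|/ω_in = (79/24)×24/48 = 79/48, sense flips to −
mesh 4 [54T→95T]: |ω|/ω_in = (79/48)×54/95 = 711/760, sense flips to +
signed output speed (× input speed) = 711/760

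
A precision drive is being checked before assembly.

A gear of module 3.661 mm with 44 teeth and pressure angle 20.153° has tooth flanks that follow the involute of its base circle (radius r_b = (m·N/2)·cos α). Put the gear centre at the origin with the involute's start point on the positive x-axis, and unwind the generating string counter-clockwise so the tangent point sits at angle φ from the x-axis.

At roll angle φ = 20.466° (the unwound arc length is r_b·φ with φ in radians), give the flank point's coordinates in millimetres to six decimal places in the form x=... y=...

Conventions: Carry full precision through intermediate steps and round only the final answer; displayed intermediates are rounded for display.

recognized (one wheel, involute flank): single-mesh tooth geometry, m = 3.661, N = 44
pitch radius r_p = m·N/2 = 3.661·44/2 = 80.542000
base radius r_b = r_p·cos α = 80.542000·cos 20.153° = 75.610893
roll angle φ = 20.466° = 0.35719908 rad
x = r_b·(cos φ + φ·sin φ) = 80.281759
y = r_b·(sin φ − φ·cos φ) = 1.134078

x=80.281759 y=1.134078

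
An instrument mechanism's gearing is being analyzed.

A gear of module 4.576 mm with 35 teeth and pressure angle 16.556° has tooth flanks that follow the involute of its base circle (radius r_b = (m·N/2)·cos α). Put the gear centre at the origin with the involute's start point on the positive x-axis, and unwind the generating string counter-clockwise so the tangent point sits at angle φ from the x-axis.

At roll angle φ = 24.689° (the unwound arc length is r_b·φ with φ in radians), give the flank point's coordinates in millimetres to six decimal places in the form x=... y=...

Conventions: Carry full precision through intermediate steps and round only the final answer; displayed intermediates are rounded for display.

recognized (one wheel, involute flank): single-mesh tooth geometry, m = 4.576, N = 35
pitch radius r_p = m·N/2 = 4.576·35/2 = 80.080000
base radius r_b = r_p·cos α = 80.080000·cos 16.556° = 76.760018
roll angle φ = 24.689° = 0.43090434 rad
x = r_b·(cos φ + φ·sin φ) = 83.558957
y = r_b·(sin φ − φ·cos φ) = 2.009421

x=83.558957 y=2.009421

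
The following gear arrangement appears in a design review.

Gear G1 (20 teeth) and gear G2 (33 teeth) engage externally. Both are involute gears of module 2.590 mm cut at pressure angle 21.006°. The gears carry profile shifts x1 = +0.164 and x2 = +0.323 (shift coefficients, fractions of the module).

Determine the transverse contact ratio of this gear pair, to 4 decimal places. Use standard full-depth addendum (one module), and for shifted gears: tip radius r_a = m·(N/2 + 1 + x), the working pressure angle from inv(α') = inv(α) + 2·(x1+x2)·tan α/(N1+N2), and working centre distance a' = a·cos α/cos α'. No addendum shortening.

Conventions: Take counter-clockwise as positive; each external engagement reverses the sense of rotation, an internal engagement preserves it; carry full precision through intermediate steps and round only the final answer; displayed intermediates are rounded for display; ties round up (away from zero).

class = single-mesh tooth geometry [involute pair 20T × 33T, m = 2.590]
base radii: r_b1 = 24.178761, r_b2 = 39.894956
tip radii: r_a1 = 28.914760, r_a2 = 46.161570
inv(α') = inv(21.006°) + 2·(+0.164+0.323)·tan α/(20+33) = 0.02441694  ⇒  α' = 23.42608°
a' = a·cos α / cos α' = 68.6350·cos 21.006°/cos 23.42608° = 69.829500
action lengths: √(r_a1²−r_b1²) = 15.857202, √(r_a2²−r_b2²) = 23.222469
base pitch p_b = π·m·cos α = 7.595982
CR = (15.857202 + 23.222469 − 69.829500·sin 23.42608°)/7.595982 = 1.489980
contact ratio ≈ 1.4900

1.4900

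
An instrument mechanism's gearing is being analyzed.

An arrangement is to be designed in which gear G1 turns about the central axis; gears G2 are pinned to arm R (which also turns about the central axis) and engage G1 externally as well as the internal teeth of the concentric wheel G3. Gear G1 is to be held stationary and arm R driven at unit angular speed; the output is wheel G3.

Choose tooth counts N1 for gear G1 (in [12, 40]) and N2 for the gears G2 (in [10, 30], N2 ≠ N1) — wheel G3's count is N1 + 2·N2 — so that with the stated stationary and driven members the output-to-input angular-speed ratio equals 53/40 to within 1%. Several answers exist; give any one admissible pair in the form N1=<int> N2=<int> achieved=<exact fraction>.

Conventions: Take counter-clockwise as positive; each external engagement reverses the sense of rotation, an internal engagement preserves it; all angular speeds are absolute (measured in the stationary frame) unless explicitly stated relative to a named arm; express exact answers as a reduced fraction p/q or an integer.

N1=26 N2=27 achieved=53/40

topology: planetary set — design target 53/40, arm = carrier (Willis)
Willis with ω_sun = 0: ω_ring/ω_arm = (N1+N3)/N3; set equal to 53/40  ⇒  N3/N1 = 1/(53/40 − 1) = 40/13
N3 = N1 + 2·N2  ⇒  N2/N1 = (N3/N1 − 1)/2 = (40/13 − 1)/2 = 27/26
smallest multiple with N1 ≥ 12 and N2 ≥ 10: k = 1  ⇒  N1 = 1·26 = 26, N2 = 1·27 = 27 (N1 ≤ 40, N2 ≤ 30, N2 ≠ N1 ✓), N3 = 26 + 2·27 = 80
check: (N1+N3)/N3 with N1 = 26, N3 = 80 gives 53/40; |achieved − target| = 0 ≤ 53/4000 ✓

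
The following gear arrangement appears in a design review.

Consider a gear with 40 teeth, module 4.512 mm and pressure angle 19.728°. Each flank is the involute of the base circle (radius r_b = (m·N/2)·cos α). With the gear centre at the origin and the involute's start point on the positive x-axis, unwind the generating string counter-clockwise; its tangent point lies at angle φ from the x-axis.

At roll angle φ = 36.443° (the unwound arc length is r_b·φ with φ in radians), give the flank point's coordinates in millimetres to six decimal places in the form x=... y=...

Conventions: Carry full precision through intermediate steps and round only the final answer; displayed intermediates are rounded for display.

class = single-mesh tooth geometry [base-circle involute, m = 4.512, 40T]
pitch radius r_p = m·N/2 = 4.512·40/2 = 90.240000
base radius r_b = r_p·cos α = 90.240000·cos 19.728° = 84.943426
roll angle φ = 36.443° = 0.63605034 rad
x = r_b·(cos φ + φ·sin φ) = 100.426626
y = r_b·(sin φ − φ·cos φ) = 6.995365

x=100.426626 y=6.995365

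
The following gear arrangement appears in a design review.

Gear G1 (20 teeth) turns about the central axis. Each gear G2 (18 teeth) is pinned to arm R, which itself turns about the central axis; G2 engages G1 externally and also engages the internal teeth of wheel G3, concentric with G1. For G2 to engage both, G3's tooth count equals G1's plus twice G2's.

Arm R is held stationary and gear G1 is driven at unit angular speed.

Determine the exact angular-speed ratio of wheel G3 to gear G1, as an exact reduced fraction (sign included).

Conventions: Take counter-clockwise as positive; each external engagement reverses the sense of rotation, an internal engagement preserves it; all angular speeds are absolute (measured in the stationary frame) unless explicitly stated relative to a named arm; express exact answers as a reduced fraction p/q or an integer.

planetary set (20T centre, 18T on arm, 56T internal) — Willis relation
ring teeth: 20 + 2·18 = 56
20(ω_sun−ω_arm) = −56(ω_ring−ω_arm),  ω_arm = 0, ω_sun = 1
ω_ring = 0 − (20/56)(1−0) = -5/14
ω_out/ω_in = -5/14

-5/14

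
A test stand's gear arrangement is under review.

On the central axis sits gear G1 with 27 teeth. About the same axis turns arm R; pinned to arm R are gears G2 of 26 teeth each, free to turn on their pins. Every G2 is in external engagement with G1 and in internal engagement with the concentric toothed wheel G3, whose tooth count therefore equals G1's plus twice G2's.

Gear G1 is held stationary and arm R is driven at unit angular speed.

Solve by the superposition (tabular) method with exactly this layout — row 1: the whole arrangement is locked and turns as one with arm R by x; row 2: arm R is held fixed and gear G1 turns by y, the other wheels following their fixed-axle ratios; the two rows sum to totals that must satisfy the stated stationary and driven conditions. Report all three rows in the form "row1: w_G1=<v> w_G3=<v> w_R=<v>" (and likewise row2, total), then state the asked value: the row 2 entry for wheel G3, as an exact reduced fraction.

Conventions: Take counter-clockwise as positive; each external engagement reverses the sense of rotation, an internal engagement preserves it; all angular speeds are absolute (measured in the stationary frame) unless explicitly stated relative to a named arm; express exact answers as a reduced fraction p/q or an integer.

topology: planetary set — G1 27T / G2 26T / G3 79T, arm = carrier (Willis)
superposition row 1 [locked train]: every member turns x
row 2 — arm fixed, fixed-axis ratios: sun y, ring −(27/79)·y, arm 0
boundary: total ω_sun = x + y = 0 and total ω_arm = x = 1  ⇒  y = -1, x = 1
row 2 ring = −(27/79)·(-1) = 27/79
totals (row 1 + row 2): sun 1 + (-1) = 0, ring 1 + 27/79 = 106/79, arm 1 + 0 = 1
asked cell (row2, ring) = 27/79

row1: w_G1=1 w_G3=1 w_R=1
row2: w_G1=-1 w_G3=27/79 w_R=0
total: w_G1=0 w_G3=106/79 w_R=1
asked value: 27/79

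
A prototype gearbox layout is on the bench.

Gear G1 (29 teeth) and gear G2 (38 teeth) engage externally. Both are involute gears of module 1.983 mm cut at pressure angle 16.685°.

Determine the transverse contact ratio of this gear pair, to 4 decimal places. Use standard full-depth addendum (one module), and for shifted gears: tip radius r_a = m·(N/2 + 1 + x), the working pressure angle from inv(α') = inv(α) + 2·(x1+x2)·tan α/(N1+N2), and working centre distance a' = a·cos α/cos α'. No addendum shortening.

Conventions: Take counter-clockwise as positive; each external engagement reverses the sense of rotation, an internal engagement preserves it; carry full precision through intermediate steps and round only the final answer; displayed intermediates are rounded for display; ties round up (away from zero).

1.8455

class = single-mesh tooth geometry [involute pair 29T × 38T, m = 1.983]
base radii: r_b1 = 27.542911, r_b2 = 36.090711
tip radii: r_a1 = 30.736500, r_a2 = 39.660000
no profile shift: α' = α, a' = a
action lengths: √(r_a1²−r_b1²) = 13.642598, √(r_a2²−r_b2²) = 16.443119
base pitch p_b = π·m·cos α = 5.967490
CR = (13.642598 + 16.443119 − 66.430500·sin 16.68500°)/5.967490 = 1.845478
contact ratio ≈ 1.8455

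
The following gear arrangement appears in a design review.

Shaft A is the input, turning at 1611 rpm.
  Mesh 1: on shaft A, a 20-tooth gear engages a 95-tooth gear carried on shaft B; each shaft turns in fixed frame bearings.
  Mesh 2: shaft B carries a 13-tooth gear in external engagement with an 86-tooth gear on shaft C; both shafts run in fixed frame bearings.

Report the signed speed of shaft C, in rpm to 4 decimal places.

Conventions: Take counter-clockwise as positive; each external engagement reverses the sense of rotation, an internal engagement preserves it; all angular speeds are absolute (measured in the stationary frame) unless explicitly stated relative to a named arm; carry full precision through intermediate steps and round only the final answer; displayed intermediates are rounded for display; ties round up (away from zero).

+51.2681 rpm

recognized (3 fixed axles, 2 meshes): fixed-axis compound train
mesh 1 [20T→95T]: ω = 1611.0000×20/95 = 339.1579 rpm, sense flips to −
mesh 2 [13T→86T]: ω = 339.1579×13/86 = 51.2681 rpm, sense flips to +
signed output speed = +51.2681 rpm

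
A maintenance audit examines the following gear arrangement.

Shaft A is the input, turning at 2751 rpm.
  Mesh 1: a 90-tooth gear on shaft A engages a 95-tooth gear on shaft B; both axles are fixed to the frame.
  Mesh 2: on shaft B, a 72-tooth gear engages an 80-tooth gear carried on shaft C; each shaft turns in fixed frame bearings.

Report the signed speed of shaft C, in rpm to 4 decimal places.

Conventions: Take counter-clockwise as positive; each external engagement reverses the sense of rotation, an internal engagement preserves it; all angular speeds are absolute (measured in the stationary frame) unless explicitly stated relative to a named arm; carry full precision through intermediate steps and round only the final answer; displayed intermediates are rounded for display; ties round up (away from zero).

recognized (3 fixed axles, 2 meshes): fixed-axis compound train
mesh 1 [90T→95T]: ω = 2751.0000×90/95 = 2606.2105 rpm, sense flips to −
mesh 2 [72T→80T]: ω = 2606.2105×72/80 = 2345.5895 rpm, sense flips to +
signed output speed = +2345.5895 rpm

+2345.5895 rpm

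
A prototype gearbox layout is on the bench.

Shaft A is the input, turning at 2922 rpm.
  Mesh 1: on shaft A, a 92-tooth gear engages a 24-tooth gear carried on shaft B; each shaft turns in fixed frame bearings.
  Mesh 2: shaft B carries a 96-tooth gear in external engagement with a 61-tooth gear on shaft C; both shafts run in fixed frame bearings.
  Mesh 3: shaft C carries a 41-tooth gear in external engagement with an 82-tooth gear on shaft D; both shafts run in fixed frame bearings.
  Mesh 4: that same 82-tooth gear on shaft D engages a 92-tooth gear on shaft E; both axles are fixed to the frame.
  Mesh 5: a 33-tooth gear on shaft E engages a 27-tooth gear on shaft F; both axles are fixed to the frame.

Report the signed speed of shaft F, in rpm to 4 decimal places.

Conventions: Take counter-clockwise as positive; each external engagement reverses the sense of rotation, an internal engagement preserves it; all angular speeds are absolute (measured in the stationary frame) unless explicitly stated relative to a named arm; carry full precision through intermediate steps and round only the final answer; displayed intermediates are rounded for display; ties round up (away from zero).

recognized (6 fixed axles, 5 meshes): fixed-axis compound train
mesh 1 [92T→24T]: ω = 2922.0000×92/24 = 11201.0000 rpm, sense flips to −
mesh 2 [96T→61T]: ω = 11201.0000×96/61 = 17627.8033 rpm, sense flips to +
mesh 3 [41T→82T]: ω = 17627.8033×41/82 = 8813.9016 rpm, sense flips to −
mesh 4 [82T→92T]: ω = 8813.9016×82/92 = 7855.8689 rpm, sense flips to +
mesh 5 [33T→27T]: ω = 7855.8689×33/27 = 9601.6175 rpm, sense flips to −
signed output speed = -9601.6175 rpm

-9601.6175 rpm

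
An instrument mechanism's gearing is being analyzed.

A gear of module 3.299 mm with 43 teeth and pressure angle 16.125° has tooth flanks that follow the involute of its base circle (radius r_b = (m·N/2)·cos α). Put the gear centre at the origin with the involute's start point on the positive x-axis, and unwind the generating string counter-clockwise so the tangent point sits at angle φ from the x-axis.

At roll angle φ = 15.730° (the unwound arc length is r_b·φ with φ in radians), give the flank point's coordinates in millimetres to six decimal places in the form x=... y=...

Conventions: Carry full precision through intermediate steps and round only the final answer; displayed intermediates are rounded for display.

class = single-mesh tooth geometry [base-circle involute, m = 3.299, 43T]
pitch radius r_p = m·N/2 = 3.299·43/2 = 70.928500
base radius r_b = r_p·cos α = 70.928500·cos 16.125° = 68.138035
roll angle φ = 15.730° = 0.27454029 rad
x = r_b·(cos φ + φ·sin φ) = 70.657714
y = r_b·(sin φ − φ·cos φ) = 0.466455

x=70.657714 y=0.466455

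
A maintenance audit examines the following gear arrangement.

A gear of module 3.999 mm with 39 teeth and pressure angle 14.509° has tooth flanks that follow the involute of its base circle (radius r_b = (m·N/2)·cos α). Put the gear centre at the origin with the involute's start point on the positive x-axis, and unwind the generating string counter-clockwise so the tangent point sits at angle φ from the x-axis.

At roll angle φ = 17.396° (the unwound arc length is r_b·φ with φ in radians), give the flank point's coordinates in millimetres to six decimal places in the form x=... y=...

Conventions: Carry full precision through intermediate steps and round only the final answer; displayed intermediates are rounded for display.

x=78.893421 y=0.697847

topology: single-mesh involute geometry — m = 3.999, N = 39
pitch radius r_p = m·N/2 = 3.999·39/2 = 77.980500
base radius r_b = r_p·cos α = 77.980500·cos 14.509° = 75.493569
roll angle φ = 17.396° = 0.30361748 rad
x = r_b·(cos φ + φ·sin φ) = 78.893421
y = r_b·(sin φ − φ·cos φ) = 0.697847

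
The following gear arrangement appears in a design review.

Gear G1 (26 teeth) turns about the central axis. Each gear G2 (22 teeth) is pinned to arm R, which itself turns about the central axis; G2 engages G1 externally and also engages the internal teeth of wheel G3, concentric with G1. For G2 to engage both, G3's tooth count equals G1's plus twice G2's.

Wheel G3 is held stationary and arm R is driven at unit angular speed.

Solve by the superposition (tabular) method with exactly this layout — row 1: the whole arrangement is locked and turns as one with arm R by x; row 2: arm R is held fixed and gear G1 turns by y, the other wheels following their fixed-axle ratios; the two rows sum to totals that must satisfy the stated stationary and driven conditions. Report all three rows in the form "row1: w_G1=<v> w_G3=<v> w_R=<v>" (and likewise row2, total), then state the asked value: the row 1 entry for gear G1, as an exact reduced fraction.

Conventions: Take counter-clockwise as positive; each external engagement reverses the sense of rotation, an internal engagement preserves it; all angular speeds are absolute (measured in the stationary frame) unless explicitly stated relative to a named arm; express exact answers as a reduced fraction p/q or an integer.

class = planetary set [G3 = 26+2·22 = 70; Willis about the carrier]
row 1 (train locked, turned with arm): all members turn x
row 2 — arm fixed, fixed-axis ratios: sun y, ring −(26/70)·y, arm 0
boundary: total ω_ring = x − (26/70)·y = 0 and total ω_arm = x = 1  ⇒  y = 35/13, x = 1
row 2 ring = −(26/70)·35/13 = -1
totals (row 1 + row 2): sun 1 + 35/13 = 48/13, ring 1 + (-1) = 0, arm 1 + 0 = 1
asked cell (row1, sun) = 1

row1: w_G1=1 w_G3=1 w_R=1
row2: w_G1=35/13 w_G3=-1 w_R=0
total: w_G1=48/13 w_G3=0 w_R=1
asked value: 1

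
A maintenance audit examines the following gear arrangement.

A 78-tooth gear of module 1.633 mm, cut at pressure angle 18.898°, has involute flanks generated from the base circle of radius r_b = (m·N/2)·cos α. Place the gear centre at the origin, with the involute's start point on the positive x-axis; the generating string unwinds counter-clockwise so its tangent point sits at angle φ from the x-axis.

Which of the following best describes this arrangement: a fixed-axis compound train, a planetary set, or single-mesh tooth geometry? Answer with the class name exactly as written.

recognized (one wheel, involute flank): single-mesh tooth geometry, m = 1.633, N = 78
classification: single-mesh tooth geometry

single-mesh tooth geometry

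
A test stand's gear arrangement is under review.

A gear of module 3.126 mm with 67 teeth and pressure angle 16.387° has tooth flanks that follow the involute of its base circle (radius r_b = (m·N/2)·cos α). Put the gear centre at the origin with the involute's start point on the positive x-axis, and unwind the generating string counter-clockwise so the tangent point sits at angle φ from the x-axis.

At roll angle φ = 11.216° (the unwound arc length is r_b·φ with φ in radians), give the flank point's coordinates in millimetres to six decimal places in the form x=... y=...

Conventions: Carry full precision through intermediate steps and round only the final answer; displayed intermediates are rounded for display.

topology: single-mesh involute geometry — m = 3.126, N = 67
pitch radius r_p = m·N/2 = 3.126·67/2 = 104.721000
base radius r_b = r_p·cos α = 104.721000·cos 16.387° = 100.467025
roll angle φ = 11.216° = 0.19575613 rad
x = r_b·(cos φ + φ·sin φ) = 102.373594
y = r_b·(sin φ − φ·cos φ) = 0.250255

x=102.373594 y=0.250255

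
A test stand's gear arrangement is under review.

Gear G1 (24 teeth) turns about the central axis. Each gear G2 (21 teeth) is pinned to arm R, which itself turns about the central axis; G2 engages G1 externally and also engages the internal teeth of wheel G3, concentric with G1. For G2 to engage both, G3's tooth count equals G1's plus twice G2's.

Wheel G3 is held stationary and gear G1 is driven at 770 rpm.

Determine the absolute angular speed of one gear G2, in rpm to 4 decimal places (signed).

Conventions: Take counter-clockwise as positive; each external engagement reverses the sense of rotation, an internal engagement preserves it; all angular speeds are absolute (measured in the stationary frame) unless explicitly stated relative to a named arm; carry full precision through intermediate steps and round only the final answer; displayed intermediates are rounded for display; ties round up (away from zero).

-440.0000 rpm

planetary set (24T centre, 21T on arm, 66T internal) — Willis relation
normalise by the input: solve with ω_sun = 1, then scale by 770 rpm
ring teeth: 24 + 2·21 = 66
24(ω_sun−ω_arm) = −66(ω_ring−ω_arm),  ω_ring = 0, ω_sun = 1
24(1−ω_arm) = −66(0−ω_arm)  ⇒  90·ω_arm = 24  ⇒  ω_arm = 4/15
sun–planet mesh: 24·(1−4/15) = −21·(ω_p−ω_arm)  ⇒  ω_p−ω_arm = -88/105
ω_p = 4/15 − 88/105 = -4/7
scale: ω_p = -4/7 × 770 rpm = -440.0000 rpm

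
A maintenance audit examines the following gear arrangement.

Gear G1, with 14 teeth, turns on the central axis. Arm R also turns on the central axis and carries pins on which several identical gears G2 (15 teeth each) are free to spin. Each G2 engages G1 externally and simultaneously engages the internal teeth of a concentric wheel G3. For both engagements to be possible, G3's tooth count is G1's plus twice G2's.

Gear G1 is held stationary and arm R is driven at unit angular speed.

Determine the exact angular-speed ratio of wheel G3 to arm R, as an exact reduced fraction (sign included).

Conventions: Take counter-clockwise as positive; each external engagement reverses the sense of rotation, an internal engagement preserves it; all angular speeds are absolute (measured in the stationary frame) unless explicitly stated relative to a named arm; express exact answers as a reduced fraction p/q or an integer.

planetary set (14T centre, 15T on arm, 44T internal) — Willis relation
ring teeth: 14 + 2·15 = 44
14(ω_sun−ω_arm) = −44(ω_ring−ω_arm),  ω_sun = 0, ω_arm = 1
ω_ring = 1 − (14/44)(0−1) = 29/22
ω_out/ω_in = 29/22

29/22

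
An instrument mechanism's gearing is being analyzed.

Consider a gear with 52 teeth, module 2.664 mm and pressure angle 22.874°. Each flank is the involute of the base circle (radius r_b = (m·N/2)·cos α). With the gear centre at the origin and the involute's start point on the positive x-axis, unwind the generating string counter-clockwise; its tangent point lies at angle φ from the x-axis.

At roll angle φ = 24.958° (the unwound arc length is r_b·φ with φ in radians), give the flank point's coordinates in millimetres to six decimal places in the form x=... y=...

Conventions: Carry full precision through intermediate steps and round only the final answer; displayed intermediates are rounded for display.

single-mesh involute tooth geometry (52T wheel at module 2.664)
pitch radius r_p = m·N/2 = 2.664·52/2 = 69.264000
base radius r_b = r_p·cos α = 69.264000·cos 22.874° = 63.817210
roll angle φ = 24.958° = 0.43559927 rad
x = r_b·(cos φ + φ·sin φ) = 69.587569
y = r_b·(sin φ − φ·cos φ) = 1.725103

x=69.587569 y=1.725103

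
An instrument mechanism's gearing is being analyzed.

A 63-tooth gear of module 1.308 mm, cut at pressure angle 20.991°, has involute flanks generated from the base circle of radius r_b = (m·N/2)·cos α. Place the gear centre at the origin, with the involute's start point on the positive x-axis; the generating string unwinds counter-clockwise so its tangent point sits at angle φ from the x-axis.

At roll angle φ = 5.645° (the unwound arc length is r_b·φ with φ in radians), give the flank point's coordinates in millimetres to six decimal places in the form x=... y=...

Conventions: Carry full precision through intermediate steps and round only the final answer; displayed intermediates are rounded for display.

x=38.653949 y=0.012251

class = single-mesh tooth geometry [base-circle involute, m = 1.308, 63T]
pitch radius r_p = m·N/2 = 1.308·63/2 = 41.202000
base radius r_b = r_p·cos α = 41.202000·cos 20.991° = 38.467700
roll angle φ = 5.645° = 0.09852384 rad
x = r_b·(cos φ + φ·sin φ) = 38.653949
y = r_b·(sin φ − φ·cos φ) = 0.012251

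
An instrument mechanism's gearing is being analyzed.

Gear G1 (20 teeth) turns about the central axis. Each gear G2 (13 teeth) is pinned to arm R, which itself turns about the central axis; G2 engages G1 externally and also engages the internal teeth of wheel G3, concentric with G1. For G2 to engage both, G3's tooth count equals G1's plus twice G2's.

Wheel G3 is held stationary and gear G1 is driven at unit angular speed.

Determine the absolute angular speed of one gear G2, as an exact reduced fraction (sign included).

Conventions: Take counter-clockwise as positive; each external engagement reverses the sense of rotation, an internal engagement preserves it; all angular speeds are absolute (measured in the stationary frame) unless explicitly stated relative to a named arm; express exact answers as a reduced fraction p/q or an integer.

-10/13

planetary set (20T centre, 13T on arm, 46T internal) — Willis relation
ring teeth: 20 + 2·13 = 46
20(ω_sun−ω_arm) = −46(ω_ring−ω_arm),  ω_ring = 0, ω_sun = 1
20(1−ω_arm) = −46(0−ω_arm)  ⇒  66·ω_arm = 20  ⇒  ω_arm = 10/33
sun–planet mesh: 20·(1−10/33) = −13·(ω_p−ω_arm)  ⇒  ω_p−ω_arm = -460/429
ω_p = 10/33 − 460/429 = -10/13
exact speed ratio = -10/13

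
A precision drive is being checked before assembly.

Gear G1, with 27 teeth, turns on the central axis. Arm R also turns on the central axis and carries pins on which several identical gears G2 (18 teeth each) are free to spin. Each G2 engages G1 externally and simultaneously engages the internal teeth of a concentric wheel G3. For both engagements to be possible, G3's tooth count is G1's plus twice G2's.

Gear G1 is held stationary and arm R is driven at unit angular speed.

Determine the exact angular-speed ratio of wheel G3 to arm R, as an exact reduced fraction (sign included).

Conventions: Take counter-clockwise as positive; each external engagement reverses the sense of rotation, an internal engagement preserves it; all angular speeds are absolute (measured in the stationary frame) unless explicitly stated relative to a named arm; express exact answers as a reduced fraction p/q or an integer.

class = planetary set [G3 = 27+2·18 = 63; Willis about the carrier]
ring teeth: 27 + 2·18 = 63
27(ω_sun−ω_arm) = −63(ω_ring−ω_arm),  ω_sun = 0, ω_arm = 1
ω_ring = 1 − (27/63)(0−1) = 10/7
ω_out/ω_in = 10/7

10/7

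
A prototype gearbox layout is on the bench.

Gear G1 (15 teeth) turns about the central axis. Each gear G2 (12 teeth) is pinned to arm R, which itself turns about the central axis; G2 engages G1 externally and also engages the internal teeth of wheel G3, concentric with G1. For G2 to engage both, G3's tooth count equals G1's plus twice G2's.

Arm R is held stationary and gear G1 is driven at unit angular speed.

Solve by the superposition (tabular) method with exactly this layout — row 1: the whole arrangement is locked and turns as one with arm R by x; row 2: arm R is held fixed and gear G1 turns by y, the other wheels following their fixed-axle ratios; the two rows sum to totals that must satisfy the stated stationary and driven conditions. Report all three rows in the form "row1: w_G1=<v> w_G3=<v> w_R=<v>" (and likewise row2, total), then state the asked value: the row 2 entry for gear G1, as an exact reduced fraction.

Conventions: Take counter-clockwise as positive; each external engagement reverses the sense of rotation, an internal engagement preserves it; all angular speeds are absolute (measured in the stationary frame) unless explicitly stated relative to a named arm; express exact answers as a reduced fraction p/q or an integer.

row1: w_G1=0 w_G3=0 w_R=0
row2: w_G1=1 w_G3=-5/13 w_R=0
total: w_G1=1 w_G3=-5/13 w_R=0
asked value: 1

recognized (axles ride arm R): planetary set, 15/12/39 teeth
row 1: whole set turns with the arm by x
row 2 (arm held, sun turns y): ω_ring = −(15/39)·y, ω_arm = 0
boundary: total ω_arm = x = 0 and total ω_sun = x + y = 1  ⇒  y = 1, x = 0
row 2 ring = −(15/39)·1 = -5/13
totals (row 1 + row 2): sun 0 + 1 = 1, ring 0 + (-5/13) = -5/13, arm 0 + 0 = 0
asked cell (row2, sun) = 1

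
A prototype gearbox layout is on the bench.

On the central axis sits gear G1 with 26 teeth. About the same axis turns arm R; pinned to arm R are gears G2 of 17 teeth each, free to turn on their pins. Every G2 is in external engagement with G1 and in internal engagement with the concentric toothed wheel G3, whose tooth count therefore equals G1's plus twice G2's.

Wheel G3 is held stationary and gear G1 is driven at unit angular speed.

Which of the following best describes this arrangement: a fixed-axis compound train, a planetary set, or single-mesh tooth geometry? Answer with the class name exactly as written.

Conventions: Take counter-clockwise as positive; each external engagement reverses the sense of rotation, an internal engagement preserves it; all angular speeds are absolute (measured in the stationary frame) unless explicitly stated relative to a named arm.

recognized (axles ride arm R): planetary set, 26/17/60 teeth
classification: planetary set

planetary set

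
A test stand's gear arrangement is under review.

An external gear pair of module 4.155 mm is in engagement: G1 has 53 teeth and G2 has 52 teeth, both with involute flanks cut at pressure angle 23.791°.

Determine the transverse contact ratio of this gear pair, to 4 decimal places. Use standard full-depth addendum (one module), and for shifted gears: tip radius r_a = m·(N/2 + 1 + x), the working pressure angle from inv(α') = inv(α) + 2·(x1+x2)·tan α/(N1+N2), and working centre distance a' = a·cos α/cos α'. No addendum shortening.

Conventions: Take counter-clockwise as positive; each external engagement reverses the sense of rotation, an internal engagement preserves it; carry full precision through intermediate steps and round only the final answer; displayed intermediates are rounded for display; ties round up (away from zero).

class = single-mesh tooth geometry [involute pair 53T × 52T, m = 4.155]
base radii: r_b1 = 100.750900, r_b2 = 98.849940
tip radii: r_a1 = 114.262500, r_a2 = 112.185000
no profile shift: α' = α, a' = a
action lengths: √(r_a1²−r_b1²) = 53.899676, √(r_a2²−r_b2²) = 53.048691
base pitch p_b = π·m·cos α = 11.944086
CR = (53.899676 + 53.048691 − 218.137500·sin 23.79100°)/11.944086 = 1.586673
contact ratio ≈ 1.5867

1.5867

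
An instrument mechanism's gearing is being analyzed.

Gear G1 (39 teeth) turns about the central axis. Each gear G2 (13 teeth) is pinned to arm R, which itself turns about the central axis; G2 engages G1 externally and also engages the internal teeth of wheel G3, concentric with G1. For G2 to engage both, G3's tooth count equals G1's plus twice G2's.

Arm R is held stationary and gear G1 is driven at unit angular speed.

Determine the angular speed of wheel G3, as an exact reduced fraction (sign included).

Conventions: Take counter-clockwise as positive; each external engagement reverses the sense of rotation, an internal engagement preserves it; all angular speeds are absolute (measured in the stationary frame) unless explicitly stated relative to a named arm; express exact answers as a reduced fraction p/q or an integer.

-3/5

recognized (axles ride arm R): planetary set, 39/13/65 teeth
ring teeth: 39 + 2·13 = 65
39(ω_sun−ω_arm) = −65(ω_ring−ω_arm),  ω_arm = 0, ω_sun = 1
ω_ring = 0 − (39/65)(1−0) = -3/5
exact speed ratio = -3/5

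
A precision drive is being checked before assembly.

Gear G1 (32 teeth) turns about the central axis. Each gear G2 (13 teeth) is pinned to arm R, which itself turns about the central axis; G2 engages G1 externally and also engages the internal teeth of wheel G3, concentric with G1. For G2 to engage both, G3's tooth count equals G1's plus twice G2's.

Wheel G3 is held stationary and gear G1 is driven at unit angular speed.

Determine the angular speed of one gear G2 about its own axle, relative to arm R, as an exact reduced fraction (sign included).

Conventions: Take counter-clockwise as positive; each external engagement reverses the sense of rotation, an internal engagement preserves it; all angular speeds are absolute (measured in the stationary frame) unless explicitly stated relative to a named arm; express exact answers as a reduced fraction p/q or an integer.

class = planetary set [G3 = 32+2·13 = 58; Willis about the carrier]
ring teeth: 32 + 2·13 = 58
32(ω_sun−ω_arm) = −58(ω_ring−ω_arm),  ω_ring = 0, ω_sun = 1
32(1−ω_arm) = −58(0−ω_arm)  ⇒  90·ω_arm = 32  ⇒  ω_arm = 16/45
sun–planet mesh: 32·(1−16/45) = −13·(ω_p−ω_arm)  ⇒  ω_p−ω_arm = -928/585
exact speed ratio = -928/585

-928/585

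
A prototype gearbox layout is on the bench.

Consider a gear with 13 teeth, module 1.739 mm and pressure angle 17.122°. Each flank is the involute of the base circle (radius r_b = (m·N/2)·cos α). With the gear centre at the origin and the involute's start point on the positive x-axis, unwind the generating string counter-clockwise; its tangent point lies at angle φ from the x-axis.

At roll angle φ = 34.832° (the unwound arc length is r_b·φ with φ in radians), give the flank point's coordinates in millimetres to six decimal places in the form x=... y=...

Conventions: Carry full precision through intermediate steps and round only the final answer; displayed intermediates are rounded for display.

recognized (one wheel, involute flank): single-mesh tooth geometry, m = 1.739, N = 13
pitch radius r_p = m·N/2 = 1.739·13/2 = 11.303500
base radius r_b = r_p·cos α = 11.303500·cos 17.122° = 10.802529
roll angle φ = 34.832° = 0.60793309 rad
x = r_b·(cos φ + φ·sin φ) = 12.618054
y = r_b·(sin φ − φ·cos φ) = 0.779534

x=12.618054 y=0.779534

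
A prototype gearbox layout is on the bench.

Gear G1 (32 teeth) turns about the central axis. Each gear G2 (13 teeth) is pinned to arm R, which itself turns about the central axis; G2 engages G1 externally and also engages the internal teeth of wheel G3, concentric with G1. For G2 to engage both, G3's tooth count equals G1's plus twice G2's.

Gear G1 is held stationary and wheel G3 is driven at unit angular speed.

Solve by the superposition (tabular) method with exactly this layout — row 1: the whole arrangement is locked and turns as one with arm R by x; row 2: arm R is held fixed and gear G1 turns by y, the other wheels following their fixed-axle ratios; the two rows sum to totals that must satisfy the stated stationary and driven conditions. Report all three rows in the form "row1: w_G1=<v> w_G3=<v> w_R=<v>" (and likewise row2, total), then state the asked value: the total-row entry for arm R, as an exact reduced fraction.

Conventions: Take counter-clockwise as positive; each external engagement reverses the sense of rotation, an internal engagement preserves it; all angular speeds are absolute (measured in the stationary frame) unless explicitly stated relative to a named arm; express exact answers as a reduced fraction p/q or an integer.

row1: w_G1=29/45 w_G3=29/45 w_R=29/45
row2: w_G1=-29/45 w_G3=16/45 w_R=0
total: w_G1=0 w_G3=1 w_R=29/45
asked value: 29/45

planetary set (32T centre, 13T on arm, 58T internal) — Willis relation
row 1 (train locked, turned with arm): all members turn x
row 2 (arm held, sun turns y): ω_ring = −(32/58)·y, ω_arm = 0
boundary: total ω_sun = x + y = 0 and total ω_ring = x − (32/58)·y = 1  ⇒  y = -29/45, x = 29/45
row 2 ring = −(32/58)·(-29/45) = 16/45
totals (row 1 + row 2): sun 29/45 + (-29/45) = 0, ring 29/45 + 16/45 = 1, arm 29/45 + 0 = 29/45
asked cell (total, arm) = 29/45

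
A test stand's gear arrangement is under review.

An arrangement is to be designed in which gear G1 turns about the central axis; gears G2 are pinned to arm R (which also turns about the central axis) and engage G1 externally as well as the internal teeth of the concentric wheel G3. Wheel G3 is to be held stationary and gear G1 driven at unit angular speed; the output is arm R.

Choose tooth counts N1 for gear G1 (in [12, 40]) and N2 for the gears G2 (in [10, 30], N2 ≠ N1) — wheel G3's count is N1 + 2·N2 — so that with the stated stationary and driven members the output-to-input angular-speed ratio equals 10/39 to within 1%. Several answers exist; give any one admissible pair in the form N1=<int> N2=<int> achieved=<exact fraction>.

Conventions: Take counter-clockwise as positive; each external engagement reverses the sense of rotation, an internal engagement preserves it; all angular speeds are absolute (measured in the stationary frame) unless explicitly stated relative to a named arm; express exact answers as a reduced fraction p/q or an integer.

planetary set to be sized for 10/39 (Willis relation)
Willis with ω_ring = 0: ω_arm/ω_sun = N1/(N1+N3); set equal to 10/39  ⇒  N3/N1 = 1/(10/39) − 1 = 29/10
N3 = N1 + 2·N2  ⇒  N2/N1 = (N3/N1 − 1)/2 = (29/10 − 1)/2 = 19/20
smallest multiple with N1 ≥ 12 and N2 ≥ 10: k = 1  ⇒  N1 = 1·20 = 20, N2 = 1·19 = 19 (N1 ≤ 40, N2 ≤ 30, N2 ≠ N1 ✓), N3 = 20 + 2·19 = 58
check: N1/(N1+N3) with N1 = 20, N3 = 58 gives 10/39; |achieved − target| = 0 ≤ 1/390 ✓

N1=20 N2=19 achieved=10/39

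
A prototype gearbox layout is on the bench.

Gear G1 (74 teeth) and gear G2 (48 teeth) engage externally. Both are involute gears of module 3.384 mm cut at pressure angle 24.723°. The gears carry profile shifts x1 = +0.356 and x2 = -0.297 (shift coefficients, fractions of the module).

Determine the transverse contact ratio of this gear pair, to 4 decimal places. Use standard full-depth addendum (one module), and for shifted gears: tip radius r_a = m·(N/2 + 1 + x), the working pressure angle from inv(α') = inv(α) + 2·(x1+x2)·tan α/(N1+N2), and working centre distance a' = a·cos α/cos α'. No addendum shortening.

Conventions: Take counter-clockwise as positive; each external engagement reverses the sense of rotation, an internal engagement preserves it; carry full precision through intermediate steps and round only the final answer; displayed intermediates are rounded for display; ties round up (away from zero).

topology: single-mesh involute geometry — m = 3.384, 74T/48T pair
base radii: r_b1 = 113.731480, r_b2 = 73.771771
tip radii: r_a1 = 129.796704, r_a2 = 83.594952
inv(α') = inv(24.723°) + 2·(+0.356-0.297)·tan α/(74+48) = 0.02938264  ⇒  α' = 24.84270°
a' = a·cos α / cos α' = 206.4240·cos 24.723°/cos 24.84270° = 206.623204
action lengths: √(r_a1²−r_b1²) = 62.548660, √(r_a2²−r_b2²) = 39.317195
base pitch p_b = π·m·cos α = 9.656702
CR = (62.548660 + 39.317195 − 206.623204·sin 24.84270°)/9.656702 = 1.559286
contact ratio ≈ 1.5593

1.5593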